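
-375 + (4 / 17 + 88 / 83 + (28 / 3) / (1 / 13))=-1068287 / 4233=-252.37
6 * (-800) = -4800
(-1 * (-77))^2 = 5929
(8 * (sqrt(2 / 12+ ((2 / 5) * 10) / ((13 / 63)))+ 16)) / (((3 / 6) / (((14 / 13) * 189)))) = 35280 * sqrt(4758) / 169+ 677376 / 13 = 66505.57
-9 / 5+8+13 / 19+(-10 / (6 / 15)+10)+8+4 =369 / 95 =3.88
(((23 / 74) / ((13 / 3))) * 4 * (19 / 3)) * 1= 874 / 481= 1.82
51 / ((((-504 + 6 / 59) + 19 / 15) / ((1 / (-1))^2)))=-0.10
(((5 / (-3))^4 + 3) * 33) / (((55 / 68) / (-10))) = -4372.15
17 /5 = 3.40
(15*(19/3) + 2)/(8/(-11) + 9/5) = 5335/59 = 90.42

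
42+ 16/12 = 130/3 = 43.33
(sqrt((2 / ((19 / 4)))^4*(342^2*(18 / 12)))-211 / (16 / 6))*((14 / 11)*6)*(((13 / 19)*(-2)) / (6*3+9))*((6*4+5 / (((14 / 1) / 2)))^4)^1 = 2457028647463 / 215061-5962078992896*sqrt(6) / 1362053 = 702711.34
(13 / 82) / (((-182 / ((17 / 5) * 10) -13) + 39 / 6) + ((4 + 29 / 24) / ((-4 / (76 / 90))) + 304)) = 47736 / 87635573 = 0.00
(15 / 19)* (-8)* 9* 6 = -6480 / 19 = -341.05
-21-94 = -115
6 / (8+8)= 3 / 8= 0.38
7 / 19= 0.37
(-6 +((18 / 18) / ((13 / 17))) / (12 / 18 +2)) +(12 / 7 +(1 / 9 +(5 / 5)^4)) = -17587 / 6552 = -2.68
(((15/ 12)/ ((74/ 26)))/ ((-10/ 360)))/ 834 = -195/ 10286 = -0.02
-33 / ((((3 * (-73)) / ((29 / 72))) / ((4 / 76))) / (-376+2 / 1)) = -59653 / 49932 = -1.19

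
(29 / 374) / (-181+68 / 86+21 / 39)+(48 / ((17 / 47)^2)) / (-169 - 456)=-13791747107 / 23476915000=-0.59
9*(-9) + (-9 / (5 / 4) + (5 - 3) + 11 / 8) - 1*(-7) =-3113 / 40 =-77.82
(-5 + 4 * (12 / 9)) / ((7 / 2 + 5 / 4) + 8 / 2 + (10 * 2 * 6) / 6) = 4 / 345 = 0.01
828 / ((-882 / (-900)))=41400 / 49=844.90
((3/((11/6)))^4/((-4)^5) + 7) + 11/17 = 121701583/15929408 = 7.64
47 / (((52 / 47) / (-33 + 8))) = -55225 / 52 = -1062.02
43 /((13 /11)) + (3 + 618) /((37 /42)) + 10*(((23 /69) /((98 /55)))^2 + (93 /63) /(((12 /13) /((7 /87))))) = 671819908906 /904271823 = 742.94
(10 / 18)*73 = 365 / 9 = 40.56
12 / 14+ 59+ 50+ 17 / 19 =14730 / 133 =110.75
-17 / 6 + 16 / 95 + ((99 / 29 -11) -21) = -31.25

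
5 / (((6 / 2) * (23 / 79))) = 395 / 69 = 5.72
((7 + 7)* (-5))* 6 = -420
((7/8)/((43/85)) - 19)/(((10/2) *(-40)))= 5941/68800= 0.09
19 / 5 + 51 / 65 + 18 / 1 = 1468 / 65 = 22.58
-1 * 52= -52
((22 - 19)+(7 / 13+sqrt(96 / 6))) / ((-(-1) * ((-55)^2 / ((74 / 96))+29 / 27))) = 97902 / 50979149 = 0.00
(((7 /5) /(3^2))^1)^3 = 343 /91125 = 0.00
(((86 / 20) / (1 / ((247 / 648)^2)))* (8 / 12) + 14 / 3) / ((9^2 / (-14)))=-224116669 / 255091680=-0.88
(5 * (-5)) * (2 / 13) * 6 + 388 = 364.92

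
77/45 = 1.71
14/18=7/9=0.78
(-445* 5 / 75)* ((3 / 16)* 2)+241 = 1839 / 8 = 229.88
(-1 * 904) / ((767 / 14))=-12656 / 767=-16.50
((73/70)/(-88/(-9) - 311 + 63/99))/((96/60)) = -7227/3332896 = -0.00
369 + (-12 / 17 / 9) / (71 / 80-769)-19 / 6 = 2292970075 / 6267798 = 365.83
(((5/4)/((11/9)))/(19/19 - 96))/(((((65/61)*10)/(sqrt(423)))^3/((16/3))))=-864116667*sqrt(47)/14349156250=-0.41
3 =3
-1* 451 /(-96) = 451 /96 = 4.70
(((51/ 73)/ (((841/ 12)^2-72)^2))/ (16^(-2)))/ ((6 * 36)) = 1253376/ 35455204258537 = 0.00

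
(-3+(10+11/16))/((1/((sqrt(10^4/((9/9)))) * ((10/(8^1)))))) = 15375/16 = 960.94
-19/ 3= -6.33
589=589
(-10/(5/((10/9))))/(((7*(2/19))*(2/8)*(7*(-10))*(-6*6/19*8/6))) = -361/5292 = -0.07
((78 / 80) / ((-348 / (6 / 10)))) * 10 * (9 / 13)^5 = -177147 / 66261520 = -0.00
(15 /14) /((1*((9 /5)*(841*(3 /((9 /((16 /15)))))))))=375 /188384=0.00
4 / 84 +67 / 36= 481 / 252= 1.91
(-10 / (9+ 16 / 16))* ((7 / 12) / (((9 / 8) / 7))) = -98 / 27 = -3.63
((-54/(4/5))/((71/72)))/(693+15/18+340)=-0.07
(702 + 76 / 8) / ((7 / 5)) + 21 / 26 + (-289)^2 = 7646732 / 91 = 84030.02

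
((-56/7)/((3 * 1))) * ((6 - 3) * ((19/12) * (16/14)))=-304/21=-14.48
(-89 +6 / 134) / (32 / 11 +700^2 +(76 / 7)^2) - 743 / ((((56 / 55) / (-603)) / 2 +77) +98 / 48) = -436158047818486565 / 46397880471397056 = -9.40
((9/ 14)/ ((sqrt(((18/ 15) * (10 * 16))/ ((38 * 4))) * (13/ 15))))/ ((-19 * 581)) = -45 * sqrt(114)/ 8036392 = -0.00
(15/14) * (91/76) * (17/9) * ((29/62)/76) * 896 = 448630/33573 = 13.36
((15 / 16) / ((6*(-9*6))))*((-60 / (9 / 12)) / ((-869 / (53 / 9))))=-1325 / 844668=-0.00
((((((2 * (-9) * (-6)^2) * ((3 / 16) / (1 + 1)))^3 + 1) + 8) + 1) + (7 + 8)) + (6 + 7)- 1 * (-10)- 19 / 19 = -14345899 / 64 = -224154.67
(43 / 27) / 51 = 43 / 1377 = 0.03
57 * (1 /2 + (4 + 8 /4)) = 741 /2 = 370.50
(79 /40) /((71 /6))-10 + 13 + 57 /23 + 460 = 15207971 /32660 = 465.65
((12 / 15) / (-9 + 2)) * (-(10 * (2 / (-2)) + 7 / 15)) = -572 / 525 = -1.09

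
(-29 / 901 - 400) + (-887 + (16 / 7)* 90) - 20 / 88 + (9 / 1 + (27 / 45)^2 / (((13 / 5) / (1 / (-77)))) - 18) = -1090.55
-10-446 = -456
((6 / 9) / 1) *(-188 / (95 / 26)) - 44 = -78.30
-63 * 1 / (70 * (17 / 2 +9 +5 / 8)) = -36 / 725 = -0.05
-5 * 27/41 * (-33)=4455/41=108.66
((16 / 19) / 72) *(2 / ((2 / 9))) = 2 / 19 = 0.11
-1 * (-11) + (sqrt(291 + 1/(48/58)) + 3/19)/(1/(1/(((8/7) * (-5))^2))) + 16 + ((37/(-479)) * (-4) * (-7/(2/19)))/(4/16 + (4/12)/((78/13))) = -6445515057/160177600 + 49 * sqrt(42078)/19200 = -39.72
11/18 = 0.61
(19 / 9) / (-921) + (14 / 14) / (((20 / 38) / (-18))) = -1417514 / 41445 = -34.20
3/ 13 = 0.23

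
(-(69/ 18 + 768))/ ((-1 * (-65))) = -4631/ 390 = -11.87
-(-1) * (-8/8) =-1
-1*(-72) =72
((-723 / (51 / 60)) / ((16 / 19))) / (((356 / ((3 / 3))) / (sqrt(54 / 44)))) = -206055 * sqrt(66) / 532576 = -3.14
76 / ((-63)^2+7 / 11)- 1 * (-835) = 18230973 / 21833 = 835.02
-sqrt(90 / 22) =-2.02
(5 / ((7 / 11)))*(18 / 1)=990 / 7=141.43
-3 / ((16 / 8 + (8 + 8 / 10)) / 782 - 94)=5865 / 183743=0.03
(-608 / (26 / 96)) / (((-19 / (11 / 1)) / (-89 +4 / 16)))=-1499520 / 13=-115347.69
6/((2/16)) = 48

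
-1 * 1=-1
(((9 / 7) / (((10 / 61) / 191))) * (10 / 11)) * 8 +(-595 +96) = 10395.44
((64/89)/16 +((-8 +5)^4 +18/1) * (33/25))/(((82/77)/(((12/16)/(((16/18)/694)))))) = 209832349419/2919200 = 71880.09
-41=-41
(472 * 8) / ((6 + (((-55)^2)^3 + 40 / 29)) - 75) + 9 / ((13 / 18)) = 12.46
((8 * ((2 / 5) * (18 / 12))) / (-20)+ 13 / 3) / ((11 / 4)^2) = 4912 / 9075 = 0.54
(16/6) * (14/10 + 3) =176/15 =11.73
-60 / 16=-15 / 4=-3.75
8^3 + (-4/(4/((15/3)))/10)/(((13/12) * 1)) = 511.54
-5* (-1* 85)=425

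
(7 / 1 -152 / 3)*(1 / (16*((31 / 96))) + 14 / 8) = -31571 / 372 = -84.87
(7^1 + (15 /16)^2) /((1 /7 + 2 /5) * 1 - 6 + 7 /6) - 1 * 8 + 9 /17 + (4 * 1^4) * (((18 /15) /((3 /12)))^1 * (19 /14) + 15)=309800581 /4036480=76.75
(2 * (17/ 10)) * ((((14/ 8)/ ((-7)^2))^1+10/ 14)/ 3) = 17/ 20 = 0.85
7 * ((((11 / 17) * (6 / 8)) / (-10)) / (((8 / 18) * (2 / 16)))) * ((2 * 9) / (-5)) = 18711 / 850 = 22.01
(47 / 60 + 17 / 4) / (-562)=-151 / 16860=-0.01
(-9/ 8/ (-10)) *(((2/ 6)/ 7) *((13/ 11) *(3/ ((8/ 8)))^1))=117/ 6160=0.02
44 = 44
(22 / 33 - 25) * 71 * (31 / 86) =-160673 / 258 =-622.76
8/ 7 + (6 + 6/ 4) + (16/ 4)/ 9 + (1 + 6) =2027/ 126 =16.09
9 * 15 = 135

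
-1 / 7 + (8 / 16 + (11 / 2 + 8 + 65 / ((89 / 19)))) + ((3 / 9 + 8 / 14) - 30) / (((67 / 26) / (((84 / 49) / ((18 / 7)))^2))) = 25600486 / 1127007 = 22.72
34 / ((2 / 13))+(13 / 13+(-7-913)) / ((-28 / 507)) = 472121 / 28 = 16861.46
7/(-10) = -7/10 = -0.70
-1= -1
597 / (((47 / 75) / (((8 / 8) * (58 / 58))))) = 44775 / 47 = 952.66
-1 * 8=-8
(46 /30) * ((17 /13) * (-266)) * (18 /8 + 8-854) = 11700675 /26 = 450025.96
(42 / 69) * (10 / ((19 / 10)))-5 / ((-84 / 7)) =18985 / 5244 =3.62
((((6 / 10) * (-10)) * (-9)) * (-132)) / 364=-1782 / 91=-19.58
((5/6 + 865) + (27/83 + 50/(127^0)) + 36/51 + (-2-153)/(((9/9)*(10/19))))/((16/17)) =2634469/3984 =661.26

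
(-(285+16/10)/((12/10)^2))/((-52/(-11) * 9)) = -78815/16848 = -4.68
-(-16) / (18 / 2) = 16 / 9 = 1.78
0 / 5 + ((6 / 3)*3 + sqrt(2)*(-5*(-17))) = 6 + 85*sqrt(2) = 126.21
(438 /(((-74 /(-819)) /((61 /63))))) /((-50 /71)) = -12330357 /1850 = -6665.06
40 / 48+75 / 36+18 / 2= 143 / 12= 11.92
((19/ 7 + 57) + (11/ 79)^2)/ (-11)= -237235/ 43687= -5.43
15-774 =-759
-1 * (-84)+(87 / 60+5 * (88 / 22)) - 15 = 1809 / 20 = 90.45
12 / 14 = 6 / 7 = 0.86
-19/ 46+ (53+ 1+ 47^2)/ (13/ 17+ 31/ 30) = 53072557/ 42182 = 1258.18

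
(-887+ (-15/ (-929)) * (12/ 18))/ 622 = -1.43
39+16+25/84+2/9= 13991/252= 55.52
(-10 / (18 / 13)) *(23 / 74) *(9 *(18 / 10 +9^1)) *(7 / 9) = -169.70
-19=-19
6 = 6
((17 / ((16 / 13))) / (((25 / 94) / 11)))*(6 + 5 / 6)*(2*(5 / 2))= 4684537 / 240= 19518.90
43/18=2.39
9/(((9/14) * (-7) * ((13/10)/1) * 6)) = -10/39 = -0.26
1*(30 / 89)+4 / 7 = 566 / 623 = 0.91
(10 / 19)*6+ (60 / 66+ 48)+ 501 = 115591 / 209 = 553.07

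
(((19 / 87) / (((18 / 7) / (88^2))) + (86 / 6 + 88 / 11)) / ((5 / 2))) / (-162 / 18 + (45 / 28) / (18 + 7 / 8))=-1125626782 / 36891045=-30.51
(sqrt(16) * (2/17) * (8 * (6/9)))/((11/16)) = 2048/561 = 3.65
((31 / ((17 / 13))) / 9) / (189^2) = 403 / 5465313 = 0.00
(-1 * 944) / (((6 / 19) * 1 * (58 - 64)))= 4484 / 9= 498.22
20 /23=0.87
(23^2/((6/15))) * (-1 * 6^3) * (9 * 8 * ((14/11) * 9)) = -2591507520/11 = -235591592.73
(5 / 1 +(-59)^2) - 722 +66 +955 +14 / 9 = 34079 / 9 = 3786.56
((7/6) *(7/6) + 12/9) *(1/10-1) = -97/40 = -2.42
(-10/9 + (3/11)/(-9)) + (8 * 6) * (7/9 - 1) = -1169/99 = -11.81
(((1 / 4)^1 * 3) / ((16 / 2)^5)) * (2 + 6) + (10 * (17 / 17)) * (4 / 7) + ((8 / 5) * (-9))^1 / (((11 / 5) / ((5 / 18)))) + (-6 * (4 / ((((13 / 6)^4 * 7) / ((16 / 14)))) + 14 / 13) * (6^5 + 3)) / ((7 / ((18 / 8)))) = -29302954016922585 / 1765550538752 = -16597.06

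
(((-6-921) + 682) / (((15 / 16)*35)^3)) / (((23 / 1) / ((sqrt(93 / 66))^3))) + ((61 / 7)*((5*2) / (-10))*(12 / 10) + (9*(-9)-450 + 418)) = -4321 / 35-31744*sqrt(682) / 1643709375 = -123.46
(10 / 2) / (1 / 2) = 10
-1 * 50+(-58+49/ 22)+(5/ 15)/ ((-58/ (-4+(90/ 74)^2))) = -4777840/ 45177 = -105.76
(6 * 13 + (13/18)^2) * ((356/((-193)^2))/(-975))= -174173/226287675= -0.00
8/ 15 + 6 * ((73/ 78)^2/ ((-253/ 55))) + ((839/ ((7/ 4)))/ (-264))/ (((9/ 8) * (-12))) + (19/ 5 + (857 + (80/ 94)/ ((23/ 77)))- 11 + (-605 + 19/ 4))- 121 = 596718269093/ 4557725172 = 130.92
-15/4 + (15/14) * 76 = 2175/28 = 77.68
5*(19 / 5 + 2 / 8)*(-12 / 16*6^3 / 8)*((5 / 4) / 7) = -32805 / 448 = -73.23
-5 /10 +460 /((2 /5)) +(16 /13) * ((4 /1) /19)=567981 /494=1149.76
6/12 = 0.50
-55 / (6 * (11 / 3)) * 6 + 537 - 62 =460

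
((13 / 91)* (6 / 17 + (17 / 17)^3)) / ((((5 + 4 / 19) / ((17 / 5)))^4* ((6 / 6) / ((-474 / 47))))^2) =0.65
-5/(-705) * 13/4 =13/564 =0.02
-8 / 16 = -1 / 2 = -0.50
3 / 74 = 0.04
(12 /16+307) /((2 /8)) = 1231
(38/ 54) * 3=19/ 9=2.11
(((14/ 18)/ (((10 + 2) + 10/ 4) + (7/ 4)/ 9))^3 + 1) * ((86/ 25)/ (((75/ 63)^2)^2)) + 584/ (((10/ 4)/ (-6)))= -2023764909107605194/ 1445662978515625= -1399.89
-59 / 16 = -3.69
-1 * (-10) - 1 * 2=8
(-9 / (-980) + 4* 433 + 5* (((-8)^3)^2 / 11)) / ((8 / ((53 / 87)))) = 69068362927 / 7502880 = 9205.58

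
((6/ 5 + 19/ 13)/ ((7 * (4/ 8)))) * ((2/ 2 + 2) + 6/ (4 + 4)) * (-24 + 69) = 23355/ 182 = 128.32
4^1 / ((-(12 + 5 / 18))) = -72 / 221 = -0.33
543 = 543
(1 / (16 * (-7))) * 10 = -5 / 56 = -0.09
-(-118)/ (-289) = -118/ 289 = -0.41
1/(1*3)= 0.33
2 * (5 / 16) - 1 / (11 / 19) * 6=-857 / 88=-9.74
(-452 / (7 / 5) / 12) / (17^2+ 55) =-565 / 7224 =-0.08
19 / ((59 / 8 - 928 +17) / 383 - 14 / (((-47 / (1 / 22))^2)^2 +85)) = -66546392463740936 / 8263430519494305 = -8.05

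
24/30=4/5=0.80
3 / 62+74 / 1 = 4591 / 62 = 74.05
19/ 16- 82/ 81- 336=-335.82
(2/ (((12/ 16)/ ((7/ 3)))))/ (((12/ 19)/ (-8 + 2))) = -532/ 9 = -59.11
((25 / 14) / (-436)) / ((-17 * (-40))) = -5 / 830144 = -0.00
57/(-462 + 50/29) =-1653/13348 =-0.12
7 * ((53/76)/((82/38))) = 371/164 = 2.26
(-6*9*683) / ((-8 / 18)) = 165969 / 2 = 82984.50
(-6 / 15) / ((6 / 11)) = -11 / 15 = -0.73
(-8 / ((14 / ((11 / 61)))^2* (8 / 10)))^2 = 366025 / 132975456964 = 0.00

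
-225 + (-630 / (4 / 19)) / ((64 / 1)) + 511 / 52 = -435853 / 1664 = -261.93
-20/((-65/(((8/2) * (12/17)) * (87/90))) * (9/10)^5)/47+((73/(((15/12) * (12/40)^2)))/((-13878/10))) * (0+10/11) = -684550852000/1733917729401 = -0.39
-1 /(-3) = 1 /3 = 0.33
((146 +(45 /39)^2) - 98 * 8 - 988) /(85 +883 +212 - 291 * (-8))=-274569 /592852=-0.46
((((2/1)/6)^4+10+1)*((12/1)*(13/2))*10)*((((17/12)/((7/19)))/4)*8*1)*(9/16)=4681885/126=37157.82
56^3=175616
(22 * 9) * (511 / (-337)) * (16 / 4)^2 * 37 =-59897376 / 337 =-177737.02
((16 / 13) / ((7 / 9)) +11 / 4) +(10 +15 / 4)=3291 / 182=18.08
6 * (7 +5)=72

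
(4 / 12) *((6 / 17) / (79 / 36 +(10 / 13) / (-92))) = 0.05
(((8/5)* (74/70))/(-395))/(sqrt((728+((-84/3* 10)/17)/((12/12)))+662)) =-0.00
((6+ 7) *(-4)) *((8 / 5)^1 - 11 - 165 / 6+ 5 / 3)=27482 / 15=1832.13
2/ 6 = 1/ 3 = 0.33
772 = 772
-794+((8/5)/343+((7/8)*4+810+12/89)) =5995349/305270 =19.64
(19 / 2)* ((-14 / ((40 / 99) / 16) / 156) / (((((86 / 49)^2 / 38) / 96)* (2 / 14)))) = -33637260888 / 120185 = -279879.03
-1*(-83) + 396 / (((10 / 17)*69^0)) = 3781 / 5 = 756.20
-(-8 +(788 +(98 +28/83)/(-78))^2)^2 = -42061317622287339372654529/109792025592561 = -383099932761.76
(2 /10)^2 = 0.04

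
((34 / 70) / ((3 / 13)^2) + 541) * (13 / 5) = 2252744 / 1575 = 1430.31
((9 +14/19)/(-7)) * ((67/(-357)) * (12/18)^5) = 396640/11537883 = 0.03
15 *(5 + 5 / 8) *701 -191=471647 / 8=58955.88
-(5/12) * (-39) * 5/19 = 325/76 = 4.28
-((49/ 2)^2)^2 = -5764801/ 16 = -360300.06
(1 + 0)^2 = 1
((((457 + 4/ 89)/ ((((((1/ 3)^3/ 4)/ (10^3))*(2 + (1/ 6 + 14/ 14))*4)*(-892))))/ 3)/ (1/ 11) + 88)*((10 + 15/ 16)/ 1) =-262821576325/ 1508372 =-174241.88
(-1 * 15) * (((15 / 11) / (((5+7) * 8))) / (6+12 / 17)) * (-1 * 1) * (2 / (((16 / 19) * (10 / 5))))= 425 / 11264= 0.04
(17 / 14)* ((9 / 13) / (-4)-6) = -5457 / 728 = -7.50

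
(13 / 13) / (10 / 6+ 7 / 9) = 9 / 22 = 0.41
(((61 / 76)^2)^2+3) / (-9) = -113932369 / 300259584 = -0.38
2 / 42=1 / 21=0.05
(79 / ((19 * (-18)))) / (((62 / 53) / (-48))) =16748 / 1767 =9.48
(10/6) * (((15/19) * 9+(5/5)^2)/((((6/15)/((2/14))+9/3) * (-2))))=-1925/1653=-1.16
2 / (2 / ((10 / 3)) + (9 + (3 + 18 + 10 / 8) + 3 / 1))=40 / 697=0.06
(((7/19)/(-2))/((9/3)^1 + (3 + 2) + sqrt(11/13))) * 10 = -3640/15599 + 35 * sqrt(143)/15599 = -0.21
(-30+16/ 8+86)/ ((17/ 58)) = 3364/ 17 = 197.88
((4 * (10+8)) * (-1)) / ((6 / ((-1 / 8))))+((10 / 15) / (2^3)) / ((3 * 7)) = 379 / 252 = 1.50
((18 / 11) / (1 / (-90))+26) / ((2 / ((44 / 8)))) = -667 / 2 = -333.50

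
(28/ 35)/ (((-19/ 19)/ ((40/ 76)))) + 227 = 4305/ 19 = 226.58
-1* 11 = -11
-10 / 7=-1.43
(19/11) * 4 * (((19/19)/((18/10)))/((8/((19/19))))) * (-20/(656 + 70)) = -475/35937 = -0.01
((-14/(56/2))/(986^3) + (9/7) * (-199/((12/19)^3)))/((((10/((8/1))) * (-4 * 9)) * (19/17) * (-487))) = -163551539738821/3944447509746240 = -0.04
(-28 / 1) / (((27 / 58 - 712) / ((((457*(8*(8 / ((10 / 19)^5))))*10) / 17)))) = 16763.99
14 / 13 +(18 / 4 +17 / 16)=1381 / 208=6.64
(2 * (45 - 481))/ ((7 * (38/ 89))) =-38804/ 133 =-291.76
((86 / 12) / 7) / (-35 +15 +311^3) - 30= -37901065817 / 1263368862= -30.00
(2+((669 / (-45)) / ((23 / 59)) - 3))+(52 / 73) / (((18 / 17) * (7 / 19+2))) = -26419288 / 679995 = -38.85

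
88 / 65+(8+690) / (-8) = -22333 / 260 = -85.90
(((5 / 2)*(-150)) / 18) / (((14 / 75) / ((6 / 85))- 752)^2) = -84375 / 2274211682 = -0.00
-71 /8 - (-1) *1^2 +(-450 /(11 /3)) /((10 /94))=-102213 /88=-1161.51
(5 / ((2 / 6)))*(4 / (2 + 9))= 60 / 11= 5.45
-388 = -388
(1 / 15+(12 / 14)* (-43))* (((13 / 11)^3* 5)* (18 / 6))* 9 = -76383099 / 9317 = -8198.25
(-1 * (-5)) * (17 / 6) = 85 / 6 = 14.17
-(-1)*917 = 917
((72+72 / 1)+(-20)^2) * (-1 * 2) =-1088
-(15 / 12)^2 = -25 / 16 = -1.56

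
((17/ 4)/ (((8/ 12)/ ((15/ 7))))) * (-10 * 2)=-3825/ 14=-273.21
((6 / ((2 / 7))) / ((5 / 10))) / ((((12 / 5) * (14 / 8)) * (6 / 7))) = 35 / 3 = 11.67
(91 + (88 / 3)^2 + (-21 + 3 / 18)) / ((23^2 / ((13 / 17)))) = 217763 / 161874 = 1.35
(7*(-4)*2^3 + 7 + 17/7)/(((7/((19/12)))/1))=-14269/294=-48.53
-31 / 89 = -0.35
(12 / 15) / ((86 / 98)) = 196 / 215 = 0.91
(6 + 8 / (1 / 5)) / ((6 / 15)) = 115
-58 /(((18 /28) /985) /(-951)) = 253542940 /3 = 84514313.33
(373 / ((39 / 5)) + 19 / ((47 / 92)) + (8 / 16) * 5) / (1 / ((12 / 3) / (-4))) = -320819 / 3666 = -87.51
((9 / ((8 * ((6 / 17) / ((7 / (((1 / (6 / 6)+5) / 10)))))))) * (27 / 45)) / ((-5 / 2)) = -357 / 40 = -8.92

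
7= 7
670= 670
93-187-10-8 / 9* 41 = -140.44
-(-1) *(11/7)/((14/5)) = 55/98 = 0.56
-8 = -8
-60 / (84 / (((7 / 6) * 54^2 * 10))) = -24300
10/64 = 5/32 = 0.16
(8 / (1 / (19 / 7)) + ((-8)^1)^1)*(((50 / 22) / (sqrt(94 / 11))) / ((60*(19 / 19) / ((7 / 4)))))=5*sqrt(1034) / 517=0.31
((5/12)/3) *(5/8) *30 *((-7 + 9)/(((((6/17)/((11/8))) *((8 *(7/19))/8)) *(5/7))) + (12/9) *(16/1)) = 152825/1152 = 132.66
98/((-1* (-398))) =0.25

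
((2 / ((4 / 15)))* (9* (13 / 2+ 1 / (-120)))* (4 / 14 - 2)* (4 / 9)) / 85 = -2337 / 595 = -3.93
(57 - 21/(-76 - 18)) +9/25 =135321/2350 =57.58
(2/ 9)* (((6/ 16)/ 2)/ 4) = 0.01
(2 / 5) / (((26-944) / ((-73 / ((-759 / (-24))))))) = 584 / 580635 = 0.00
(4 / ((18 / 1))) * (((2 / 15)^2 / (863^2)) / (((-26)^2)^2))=1 / 86148957006450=0.00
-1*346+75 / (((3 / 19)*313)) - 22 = -114709 / 313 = -366.48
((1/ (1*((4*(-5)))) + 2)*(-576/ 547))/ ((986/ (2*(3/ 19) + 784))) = -41844816/ 25618745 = -1.63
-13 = -13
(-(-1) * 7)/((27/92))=644/27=23.85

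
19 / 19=1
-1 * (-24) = 24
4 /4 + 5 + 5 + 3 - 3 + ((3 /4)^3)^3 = 2903267 /262144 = 11.08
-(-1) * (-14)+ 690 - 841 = -165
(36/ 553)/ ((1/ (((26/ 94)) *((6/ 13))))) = 216/ 25991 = 0.01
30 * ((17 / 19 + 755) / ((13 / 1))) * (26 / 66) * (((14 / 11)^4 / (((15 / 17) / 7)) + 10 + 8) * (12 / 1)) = 979439454304 / 3059969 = 320081.50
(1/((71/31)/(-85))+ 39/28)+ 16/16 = -69023/1988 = -34.72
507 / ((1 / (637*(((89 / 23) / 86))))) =28743351 / 1978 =14531.52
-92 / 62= -46 / 31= -1.48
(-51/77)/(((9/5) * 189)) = -85/43659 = -0.00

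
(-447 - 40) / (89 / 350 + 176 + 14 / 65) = -2.76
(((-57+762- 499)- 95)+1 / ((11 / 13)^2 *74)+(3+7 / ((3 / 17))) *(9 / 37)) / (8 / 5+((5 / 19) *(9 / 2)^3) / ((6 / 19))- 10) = 43479640 / 24189231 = 1.80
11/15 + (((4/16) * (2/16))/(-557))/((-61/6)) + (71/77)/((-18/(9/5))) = 402562961/627894960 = 0.64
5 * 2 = 10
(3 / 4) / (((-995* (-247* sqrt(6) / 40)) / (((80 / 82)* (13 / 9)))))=40* sqrt(6) / 1395189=0.00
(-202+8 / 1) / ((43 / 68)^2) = -897056 / 1849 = -485.16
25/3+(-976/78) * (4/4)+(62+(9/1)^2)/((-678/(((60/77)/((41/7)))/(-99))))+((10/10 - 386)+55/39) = -2312138657/5962671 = -387.77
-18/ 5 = -3.60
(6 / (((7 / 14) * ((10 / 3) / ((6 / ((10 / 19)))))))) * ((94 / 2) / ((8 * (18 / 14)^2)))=43757 / 300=145.86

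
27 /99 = 3 /11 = 0.27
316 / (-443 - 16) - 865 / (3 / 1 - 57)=4691 / 306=15.33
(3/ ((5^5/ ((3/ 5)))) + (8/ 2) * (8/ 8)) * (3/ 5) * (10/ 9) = 125018/ 46875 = 2.67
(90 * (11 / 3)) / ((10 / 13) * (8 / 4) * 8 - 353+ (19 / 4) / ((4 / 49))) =-22880 / 19587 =-1.17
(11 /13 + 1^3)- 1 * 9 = -7.15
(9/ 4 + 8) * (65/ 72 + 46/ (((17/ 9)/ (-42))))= -51284071/ 4896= -10474.69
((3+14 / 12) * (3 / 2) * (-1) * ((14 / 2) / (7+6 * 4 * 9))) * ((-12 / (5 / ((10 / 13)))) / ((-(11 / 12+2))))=-360 / 2899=-0.12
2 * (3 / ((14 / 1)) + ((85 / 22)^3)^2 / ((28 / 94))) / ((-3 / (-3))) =17726367374087 / 793659328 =22334.98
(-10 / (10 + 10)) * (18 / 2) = -9 / 2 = -4.50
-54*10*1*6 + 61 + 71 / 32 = -101657 / 32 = -3176.78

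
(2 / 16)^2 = 1 / 64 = 0.02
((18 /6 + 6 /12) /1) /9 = 7 /18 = 0.39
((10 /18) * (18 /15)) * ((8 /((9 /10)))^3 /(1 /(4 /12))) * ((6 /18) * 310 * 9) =317440000 /2187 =145148.61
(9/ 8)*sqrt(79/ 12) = 3*sqrt(237)/ 16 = 2.89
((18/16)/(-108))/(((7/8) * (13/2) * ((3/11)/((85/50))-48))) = 187/4884516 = 0.00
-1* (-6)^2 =-36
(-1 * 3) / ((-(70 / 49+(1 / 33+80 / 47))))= 32571 / 34319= 0.95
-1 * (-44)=44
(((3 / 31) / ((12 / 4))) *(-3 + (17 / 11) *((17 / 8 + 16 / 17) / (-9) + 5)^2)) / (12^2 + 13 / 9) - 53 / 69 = -3644623733 / 4787116224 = -0.76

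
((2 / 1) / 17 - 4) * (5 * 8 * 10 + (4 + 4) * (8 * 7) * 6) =-203808 / 17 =-11988.71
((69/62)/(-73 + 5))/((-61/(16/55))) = 138/1768085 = 0.00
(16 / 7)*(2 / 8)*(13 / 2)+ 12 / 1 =110 / 7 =15.71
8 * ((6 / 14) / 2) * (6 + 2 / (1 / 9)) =288 / 7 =41.14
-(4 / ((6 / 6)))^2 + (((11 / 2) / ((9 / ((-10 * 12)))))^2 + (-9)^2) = 48985 / 9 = 5442.78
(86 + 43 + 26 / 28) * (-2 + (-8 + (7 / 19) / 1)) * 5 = -1664385 / 266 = -6257.09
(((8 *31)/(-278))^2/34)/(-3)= -7688/985371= -0.01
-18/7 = -2.57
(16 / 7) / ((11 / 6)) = 96 / 77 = 1.25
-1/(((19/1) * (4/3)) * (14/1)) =-3/1064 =-0.00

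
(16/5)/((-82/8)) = -0.31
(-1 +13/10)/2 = 3/20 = 0.15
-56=-56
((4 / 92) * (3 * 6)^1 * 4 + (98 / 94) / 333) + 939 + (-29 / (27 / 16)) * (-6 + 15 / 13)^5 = 6265334879265326 / 133655455089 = 46876.76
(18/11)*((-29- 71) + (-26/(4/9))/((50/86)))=-90279/275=-328.29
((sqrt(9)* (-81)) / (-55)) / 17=243 / 935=0.26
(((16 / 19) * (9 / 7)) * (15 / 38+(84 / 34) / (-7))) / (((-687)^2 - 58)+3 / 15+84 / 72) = 58320 / 608186500789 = 0.00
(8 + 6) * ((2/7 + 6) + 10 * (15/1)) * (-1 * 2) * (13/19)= -56888/19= -2994.11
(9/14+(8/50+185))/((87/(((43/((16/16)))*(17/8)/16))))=15845887/1299200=12.20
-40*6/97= -240/97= -2.47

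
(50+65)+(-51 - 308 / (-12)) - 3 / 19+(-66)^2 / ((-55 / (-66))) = 1515262 / 285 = 5316.71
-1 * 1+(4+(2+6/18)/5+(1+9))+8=322/15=21.47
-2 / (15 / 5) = -2 / 3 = -0.67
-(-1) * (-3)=-3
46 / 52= 23 / 26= 0.88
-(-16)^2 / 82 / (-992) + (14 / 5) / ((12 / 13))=115781 / 38130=3.04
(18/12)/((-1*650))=-3/1300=-0.00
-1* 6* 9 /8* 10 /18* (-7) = 26.25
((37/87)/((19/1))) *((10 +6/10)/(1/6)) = 3922/2755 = 1.42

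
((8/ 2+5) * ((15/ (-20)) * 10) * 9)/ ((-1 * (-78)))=-405/ 52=-7.79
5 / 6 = 0.83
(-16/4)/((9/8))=-32/9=-3.56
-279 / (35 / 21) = -837 / 5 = -167.40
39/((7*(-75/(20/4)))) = -13/35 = -0.37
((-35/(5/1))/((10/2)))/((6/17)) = -119/30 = -3.97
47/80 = 0.59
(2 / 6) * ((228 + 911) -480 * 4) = -781 / 3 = -260.33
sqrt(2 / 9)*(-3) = -sqrt(2) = -1.41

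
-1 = -1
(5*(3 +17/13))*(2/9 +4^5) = 2581040/117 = 22060.17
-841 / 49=-17.16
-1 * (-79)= 79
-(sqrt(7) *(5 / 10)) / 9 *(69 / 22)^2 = -529 *sqrt(7) / 968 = -1.45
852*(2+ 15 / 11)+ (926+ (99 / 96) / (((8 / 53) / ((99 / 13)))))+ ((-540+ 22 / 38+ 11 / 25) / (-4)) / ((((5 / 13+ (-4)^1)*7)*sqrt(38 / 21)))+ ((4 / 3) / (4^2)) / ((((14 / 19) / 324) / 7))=150105493 / 36608-416026*sqrt(798) / 2969225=4096.39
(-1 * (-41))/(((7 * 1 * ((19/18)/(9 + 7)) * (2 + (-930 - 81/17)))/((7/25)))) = -200736/7532075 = -0.03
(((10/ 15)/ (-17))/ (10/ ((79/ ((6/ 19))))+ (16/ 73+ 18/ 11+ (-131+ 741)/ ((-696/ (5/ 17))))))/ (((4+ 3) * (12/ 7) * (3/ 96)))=-2237042368/ 35034061935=-0.06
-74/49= -1.51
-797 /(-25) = 31.88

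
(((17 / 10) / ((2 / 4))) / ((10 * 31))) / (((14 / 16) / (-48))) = -3264 / 5425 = -0.60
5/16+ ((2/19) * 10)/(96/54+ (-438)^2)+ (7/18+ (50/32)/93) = 13146955861/18305540424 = 0.72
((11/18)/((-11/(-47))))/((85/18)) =47/85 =0.55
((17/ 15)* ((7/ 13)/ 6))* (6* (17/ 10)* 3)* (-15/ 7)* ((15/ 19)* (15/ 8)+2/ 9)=-673081/ 59280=-11.35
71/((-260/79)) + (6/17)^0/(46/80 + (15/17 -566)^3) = -198933902440671289/9221396794667460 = -21.57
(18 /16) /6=3 /16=0.19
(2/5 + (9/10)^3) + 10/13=24677/13000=1.90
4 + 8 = 12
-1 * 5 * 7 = -35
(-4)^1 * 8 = -32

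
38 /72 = 0.53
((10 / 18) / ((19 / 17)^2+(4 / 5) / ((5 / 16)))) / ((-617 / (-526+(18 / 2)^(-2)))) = 1539105625 / 12378753153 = 0.12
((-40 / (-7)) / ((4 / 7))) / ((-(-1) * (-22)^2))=5 / 242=0.02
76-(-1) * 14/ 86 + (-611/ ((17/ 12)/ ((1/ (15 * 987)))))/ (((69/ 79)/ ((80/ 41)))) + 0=76.10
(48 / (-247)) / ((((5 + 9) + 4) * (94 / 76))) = -16 / 1833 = -0.01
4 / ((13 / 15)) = 60 / 13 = 4.62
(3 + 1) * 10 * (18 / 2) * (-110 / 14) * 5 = -99000 / 7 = -14142.86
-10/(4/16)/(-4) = 10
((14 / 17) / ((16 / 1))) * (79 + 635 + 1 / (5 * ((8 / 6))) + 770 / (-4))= 73031 / 2720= 26.85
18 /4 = 9 /2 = 4.50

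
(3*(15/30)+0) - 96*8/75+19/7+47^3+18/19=690389179/6650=103817.92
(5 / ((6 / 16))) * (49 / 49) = 40 / 3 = 13.33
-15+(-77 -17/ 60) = -5537/ 60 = -92.28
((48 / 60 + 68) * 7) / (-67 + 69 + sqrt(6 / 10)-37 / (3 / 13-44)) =1109138044 / 6067261-389808244 * sqrt(15) / 30336305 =133.04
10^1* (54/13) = 540/13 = 41.54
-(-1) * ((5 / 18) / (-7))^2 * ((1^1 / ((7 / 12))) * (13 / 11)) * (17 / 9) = 5525 / 916839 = 0.01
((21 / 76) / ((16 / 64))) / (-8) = -21 / 152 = -0.14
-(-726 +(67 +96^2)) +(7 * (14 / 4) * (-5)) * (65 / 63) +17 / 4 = -312449 / 36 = -8679.14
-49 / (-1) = 49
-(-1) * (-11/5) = -2.20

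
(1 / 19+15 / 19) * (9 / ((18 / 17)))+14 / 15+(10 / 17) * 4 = 50602 / 4845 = 10.44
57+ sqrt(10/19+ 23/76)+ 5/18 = 3 *sqrt(133)/38+ 1031/18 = 58.19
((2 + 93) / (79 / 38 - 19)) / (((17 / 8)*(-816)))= 1805 / 557481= 0.00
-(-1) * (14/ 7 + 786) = 788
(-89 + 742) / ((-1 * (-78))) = 653 / 78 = 8.37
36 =36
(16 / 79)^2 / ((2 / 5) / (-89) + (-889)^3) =-113920 / 1951279475590887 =-0.00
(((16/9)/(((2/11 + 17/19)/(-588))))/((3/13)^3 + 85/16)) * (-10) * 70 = 645105004544/5053779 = 127648.04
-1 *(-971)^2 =-942841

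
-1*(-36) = 36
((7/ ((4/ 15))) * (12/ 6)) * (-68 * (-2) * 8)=57120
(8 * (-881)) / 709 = -7048 / 709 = -9.94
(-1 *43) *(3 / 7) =-129 / 7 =-18.43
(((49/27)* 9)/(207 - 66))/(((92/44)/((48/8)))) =1078/3243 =0.33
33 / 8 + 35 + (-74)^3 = -3241479 / 8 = -405184.88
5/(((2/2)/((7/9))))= 3.89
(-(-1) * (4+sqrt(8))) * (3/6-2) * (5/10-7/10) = 3 * sqrt(2)/5+6/5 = 2.05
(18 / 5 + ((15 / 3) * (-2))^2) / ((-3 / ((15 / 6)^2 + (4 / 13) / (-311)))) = -26174281 / 121290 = -215.80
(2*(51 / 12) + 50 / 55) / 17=207 / 374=0.55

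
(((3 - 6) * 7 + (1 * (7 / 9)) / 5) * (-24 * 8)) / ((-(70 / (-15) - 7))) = 8576 / 25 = 343.04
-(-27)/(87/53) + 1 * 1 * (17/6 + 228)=43027/174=247.28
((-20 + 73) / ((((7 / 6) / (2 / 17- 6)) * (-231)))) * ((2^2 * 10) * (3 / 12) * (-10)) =-1060000 / 9163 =-115.68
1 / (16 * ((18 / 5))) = 5 / 288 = 0.02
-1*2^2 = -4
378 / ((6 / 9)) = 567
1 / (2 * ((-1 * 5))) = -1 / 10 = -0.10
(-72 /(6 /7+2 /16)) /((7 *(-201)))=192 /3685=0.05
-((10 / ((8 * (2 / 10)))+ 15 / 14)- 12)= 131 / 28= 4.68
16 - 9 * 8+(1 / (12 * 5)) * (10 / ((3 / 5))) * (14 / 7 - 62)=-218 / 3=-72.67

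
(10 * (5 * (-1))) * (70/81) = -3500/81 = -43.21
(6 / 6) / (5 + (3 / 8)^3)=512 / 2587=0.20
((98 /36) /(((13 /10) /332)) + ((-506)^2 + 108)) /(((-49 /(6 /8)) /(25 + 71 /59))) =-1659199666 /16107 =-103011.09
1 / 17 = 0.06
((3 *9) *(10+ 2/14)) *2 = 3834/7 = 547.71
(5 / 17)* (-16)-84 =-1508 / 17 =-88.71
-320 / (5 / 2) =-128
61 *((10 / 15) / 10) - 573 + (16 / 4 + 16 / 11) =-92974 / 165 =-563.48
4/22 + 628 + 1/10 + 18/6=69441/110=631.28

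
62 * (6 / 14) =26.57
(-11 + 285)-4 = 270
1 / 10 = 0.10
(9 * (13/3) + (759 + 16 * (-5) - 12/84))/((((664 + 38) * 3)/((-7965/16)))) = -494125/2912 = -169.69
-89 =-89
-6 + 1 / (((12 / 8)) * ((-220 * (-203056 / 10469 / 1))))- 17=-1541184571 / 67008480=-23.00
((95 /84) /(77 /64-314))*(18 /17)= -0.00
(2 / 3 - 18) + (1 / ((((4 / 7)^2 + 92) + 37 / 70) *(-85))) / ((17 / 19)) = -683764558 / 39447633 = -17.33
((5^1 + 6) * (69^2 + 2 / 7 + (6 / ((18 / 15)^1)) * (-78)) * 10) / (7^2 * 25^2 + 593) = 15.40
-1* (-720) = 720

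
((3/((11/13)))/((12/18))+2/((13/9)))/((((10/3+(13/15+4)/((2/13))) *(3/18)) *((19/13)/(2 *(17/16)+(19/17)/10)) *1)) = 26241813/14908388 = 1.76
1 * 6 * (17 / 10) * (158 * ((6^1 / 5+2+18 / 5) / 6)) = 45662 / 25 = 1826.48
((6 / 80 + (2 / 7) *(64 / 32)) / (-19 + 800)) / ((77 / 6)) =543 / 8419180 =0.00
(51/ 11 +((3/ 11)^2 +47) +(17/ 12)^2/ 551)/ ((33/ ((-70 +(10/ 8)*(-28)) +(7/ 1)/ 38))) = -1977521171591/ 12039182496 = -164.26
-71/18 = -3.94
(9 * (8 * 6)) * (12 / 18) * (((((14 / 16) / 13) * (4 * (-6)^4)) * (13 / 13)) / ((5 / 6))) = 7838208 / 65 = 120587.82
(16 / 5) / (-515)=-16 / 2575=-0.01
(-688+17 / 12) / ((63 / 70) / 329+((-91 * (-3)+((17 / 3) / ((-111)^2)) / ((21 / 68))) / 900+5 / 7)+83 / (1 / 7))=-4508687414385 / 3822038386027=-1.18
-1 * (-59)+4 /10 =59.40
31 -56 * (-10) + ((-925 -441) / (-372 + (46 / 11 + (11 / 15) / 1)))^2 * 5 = 2422148083251 / 3668603761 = 660.24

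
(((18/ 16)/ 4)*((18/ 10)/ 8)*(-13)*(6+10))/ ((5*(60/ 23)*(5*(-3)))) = 2691/ 40000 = 0.07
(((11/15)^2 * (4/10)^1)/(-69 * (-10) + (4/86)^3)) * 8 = 6996616/2805332625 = 0.00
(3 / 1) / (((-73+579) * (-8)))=-3 / 4048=-0.00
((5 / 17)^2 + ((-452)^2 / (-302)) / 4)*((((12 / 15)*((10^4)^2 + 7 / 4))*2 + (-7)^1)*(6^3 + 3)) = -1292399032474524507 / 218195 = -5923137709271.64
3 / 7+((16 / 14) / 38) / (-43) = 2447 / 5719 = 0.43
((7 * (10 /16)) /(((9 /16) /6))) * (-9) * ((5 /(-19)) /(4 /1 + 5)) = 700 /57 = 12.28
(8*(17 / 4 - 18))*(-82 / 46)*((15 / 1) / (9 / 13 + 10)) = 879450 / 3197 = 275.09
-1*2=-2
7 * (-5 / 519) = -35 / 519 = -0.07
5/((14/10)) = 3.57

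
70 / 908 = 35 / 454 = 0.08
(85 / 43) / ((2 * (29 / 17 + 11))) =1445 / 18576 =0.08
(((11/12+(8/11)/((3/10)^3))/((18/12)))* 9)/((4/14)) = 231623/396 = 584.91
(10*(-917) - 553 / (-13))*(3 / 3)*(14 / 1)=-1661198 / 13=-127784.46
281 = 281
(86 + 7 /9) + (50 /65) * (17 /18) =87.50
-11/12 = -0.92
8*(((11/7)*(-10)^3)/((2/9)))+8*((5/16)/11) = -8711965/154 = -56571.20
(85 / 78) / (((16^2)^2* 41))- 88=-18443403179 / 209584128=-88.00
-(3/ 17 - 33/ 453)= -266/ 2567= -0.10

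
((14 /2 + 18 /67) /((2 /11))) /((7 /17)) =97.09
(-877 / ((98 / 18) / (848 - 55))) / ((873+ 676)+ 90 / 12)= -12518298 / 152537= -82.07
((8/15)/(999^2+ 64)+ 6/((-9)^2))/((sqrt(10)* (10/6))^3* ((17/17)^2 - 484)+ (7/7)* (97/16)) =-20568271897600* sqrt(10)/62090022419607431769 - 46470241632/517416853496728598075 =-0.00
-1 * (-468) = 468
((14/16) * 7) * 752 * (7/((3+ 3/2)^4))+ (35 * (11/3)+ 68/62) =42316951/203391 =208.06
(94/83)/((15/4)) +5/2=6977/2490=2.80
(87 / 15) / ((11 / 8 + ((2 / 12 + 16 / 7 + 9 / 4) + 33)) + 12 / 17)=82824 / 568105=0.15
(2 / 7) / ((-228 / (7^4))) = -343 / 114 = -3.01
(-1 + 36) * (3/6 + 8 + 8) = 1155/2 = 577.50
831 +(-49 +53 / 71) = 55575 / 71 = 782.75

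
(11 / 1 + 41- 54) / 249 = -2 / 249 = -0.01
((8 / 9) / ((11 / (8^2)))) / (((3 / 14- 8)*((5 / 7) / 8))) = -401408 / 53955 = -7.44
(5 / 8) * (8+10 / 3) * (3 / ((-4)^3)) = -0.33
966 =966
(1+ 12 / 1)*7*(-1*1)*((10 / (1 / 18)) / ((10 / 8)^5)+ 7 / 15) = -5409.87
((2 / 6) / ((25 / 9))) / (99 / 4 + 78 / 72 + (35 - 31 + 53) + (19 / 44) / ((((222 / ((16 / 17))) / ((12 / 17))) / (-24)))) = 2117214 / 1460918575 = 0.00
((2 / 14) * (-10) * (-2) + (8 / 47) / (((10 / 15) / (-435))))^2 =1267360000 / 108241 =11708.69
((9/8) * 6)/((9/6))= 9/2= 4.50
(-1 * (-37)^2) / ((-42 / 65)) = 88985 / 42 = 2118.69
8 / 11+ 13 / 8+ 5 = 647 / 88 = 7.35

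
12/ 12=1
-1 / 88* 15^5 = -759375 / 88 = -8629.26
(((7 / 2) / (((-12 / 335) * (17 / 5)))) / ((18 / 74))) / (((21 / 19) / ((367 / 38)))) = -22744825 / 22032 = -1032.35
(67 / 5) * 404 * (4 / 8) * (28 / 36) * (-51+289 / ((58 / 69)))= 89385303 / 145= 616450.37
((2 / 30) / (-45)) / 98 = -1 / 66150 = -0.00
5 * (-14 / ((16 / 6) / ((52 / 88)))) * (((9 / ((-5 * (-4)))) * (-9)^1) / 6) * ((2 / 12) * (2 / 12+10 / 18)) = 3549 / 2816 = 1.26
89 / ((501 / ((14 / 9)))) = 0.28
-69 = -69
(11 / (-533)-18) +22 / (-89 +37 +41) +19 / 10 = -96583 / 5330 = -18.12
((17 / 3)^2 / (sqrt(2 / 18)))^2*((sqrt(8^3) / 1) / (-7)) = -1336336*sqrt(2) / 63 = -29997.85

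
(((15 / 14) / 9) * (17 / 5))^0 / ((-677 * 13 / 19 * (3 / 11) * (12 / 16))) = -0.01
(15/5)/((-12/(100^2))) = -2500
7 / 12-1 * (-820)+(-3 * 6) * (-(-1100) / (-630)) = 71569 / 84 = 852.01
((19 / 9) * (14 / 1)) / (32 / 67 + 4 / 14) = 62377 / 1611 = 38.72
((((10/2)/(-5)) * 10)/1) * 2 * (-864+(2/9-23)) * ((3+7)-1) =159620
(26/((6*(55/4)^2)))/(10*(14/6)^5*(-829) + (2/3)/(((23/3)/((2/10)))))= -96876/2423471635805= -0.00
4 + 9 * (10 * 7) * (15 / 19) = 9526 / 19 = 501.37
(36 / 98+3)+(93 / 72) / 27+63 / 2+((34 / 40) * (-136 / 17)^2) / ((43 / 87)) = 989734133 / 6826680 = 144.98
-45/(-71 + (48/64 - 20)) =180/361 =0.50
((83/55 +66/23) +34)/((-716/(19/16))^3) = -0.00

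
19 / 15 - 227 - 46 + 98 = -2606 / 15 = -173.73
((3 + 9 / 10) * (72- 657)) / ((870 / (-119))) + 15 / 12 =45431 / 145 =313.32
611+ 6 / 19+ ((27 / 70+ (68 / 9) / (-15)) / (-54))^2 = 120984670358851 / 197908628400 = 611.32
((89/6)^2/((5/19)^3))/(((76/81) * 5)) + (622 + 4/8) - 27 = 31690329/10000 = 3169.03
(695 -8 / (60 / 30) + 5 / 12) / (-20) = -8297 / 240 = -34.57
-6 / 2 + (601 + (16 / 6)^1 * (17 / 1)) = 1930 / 3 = 643.33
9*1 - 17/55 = 478/55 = 8.69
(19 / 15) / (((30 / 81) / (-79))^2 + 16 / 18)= 28814697 / 20221340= 1.42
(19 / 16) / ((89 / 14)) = 133 / 712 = 0.19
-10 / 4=-5 / 2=-2.50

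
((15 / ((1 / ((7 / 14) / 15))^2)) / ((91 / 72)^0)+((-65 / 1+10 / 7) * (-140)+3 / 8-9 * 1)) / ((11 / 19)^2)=35015917 / 1320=26527.21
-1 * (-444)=444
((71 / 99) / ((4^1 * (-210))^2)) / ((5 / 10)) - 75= -2619539929 / 34927200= -75.00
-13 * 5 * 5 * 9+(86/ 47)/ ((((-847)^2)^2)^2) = -36415896915530284112999513389/ 12449879287360780893333167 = -2925.00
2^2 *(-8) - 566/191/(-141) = -861226/26931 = -31.98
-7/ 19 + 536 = 10177/ 19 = 535.63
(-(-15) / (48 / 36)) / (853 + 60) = 45 / 3652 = 0.01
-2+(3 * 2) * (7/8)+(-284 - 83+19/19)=-1451/4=-362.75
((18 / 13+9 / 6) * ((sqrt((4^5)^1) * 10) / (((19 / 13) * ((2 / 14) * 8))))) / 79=10500 / 1501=7.00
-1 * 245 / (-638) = 245 / 638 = 0.38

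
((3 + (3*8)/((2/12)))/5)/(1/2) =294/5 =58.80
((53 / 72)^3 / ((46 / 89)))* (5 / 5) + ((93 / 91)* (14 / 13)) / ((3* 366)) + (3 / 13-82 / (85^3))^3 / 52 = 5355345430128046077595836609013 / 6928335287897542853958000000000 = 0.77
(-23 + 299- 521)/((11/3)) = -66.82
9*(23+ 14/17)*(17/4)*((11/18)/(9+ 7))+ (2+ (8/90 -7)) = 172187/5760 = 29.89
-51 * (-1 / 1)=51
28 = 28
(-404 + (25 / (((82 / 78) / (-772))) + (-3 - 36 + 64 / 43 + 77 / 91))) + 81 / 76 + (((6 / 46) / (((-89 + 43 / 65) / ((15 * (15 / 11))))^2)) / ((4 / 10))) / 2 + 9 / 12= -37090363071713172605 / 1973166896045488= -18797.38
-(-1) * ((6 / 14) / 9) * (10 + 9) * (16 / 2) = 152 / 21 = 7.24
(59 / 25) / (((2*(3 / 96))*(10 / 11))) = 5192 / 125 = 41.54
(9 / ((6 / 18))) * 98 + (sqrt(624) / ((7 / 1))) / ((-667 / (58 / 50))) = 2646- 4 * sqrt(39) / 4025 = 2645.99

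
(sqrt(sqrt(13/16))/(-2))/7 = -13^(1/4)/28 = -0.07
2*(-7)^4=4802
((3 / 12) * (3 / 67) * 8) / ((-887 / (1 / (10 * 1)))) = -3 / 297145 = -0.00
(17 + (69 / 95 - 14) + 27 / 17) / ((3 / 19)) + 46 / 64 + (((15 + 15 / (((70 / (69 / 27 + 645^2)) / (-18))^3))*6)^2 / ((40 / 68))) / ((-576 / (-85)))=15229544894510027330037748738470292783785111 / 5000082500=3045858722233088620045319000000000.00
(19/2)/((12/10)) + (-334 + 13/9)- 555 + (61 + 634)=-6647/36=-184.64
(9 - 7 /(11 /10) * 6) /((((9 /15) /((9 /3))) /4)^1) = -6420 /11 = -583.64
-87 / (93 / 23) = -667 / 31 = -21.52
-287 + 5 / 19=-5448 / 19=-286.74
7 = 7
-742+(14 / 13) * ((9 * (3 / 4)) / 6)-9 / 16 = -154201 / 208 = -741.35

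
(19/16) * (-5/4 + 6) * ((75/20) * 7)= 37905/256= 148.07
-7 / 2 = -3.50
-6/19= -0.32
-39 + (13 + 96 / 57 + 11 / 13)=-5797 / 247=-23.47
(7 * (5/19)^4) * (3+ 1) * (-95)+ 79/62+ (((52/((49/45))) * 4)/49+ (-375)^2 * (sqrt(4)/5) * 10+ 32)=562524.42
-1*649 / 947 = -649 / 947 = -0.69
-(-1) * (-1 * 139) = -139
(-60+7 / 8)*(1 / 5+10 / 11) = -2623 / 40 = -65.58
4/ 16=0.25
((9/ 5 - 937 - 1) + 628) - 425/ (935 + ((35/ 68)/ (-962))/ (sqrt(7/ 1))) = -230937183014236637/ 748206000576285 - 5560360* sqrt(7)/ 149641200115257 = -308.65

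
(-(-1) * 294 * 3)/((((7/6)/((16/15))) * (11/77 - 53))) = -14112/925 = -15.26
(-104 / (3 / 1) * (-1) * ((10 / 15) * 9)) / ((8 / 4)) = 104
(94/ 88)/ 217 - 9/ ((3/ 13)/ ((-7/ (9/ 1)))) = 869009/ 28644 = 30.34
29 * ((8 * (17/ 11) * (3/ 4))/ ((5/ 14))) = 752.95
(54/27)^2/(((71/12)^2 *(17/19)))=10944/85697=0.13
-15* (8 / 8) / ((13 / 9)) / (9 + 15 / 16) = -720 / 689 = -1.04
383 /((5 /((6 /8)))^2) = 3447 /400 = 8.62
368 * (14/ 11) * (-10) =-51520/ 11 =-4683.64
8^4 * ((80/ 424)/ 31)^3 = 4096000/ 4435194707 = 0.00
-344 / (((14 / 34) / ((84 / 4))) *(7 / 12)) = -210528 / 7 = -30075.43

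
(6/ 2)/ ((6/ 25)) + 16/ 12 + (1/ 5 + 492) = 15181/ 30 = 506.03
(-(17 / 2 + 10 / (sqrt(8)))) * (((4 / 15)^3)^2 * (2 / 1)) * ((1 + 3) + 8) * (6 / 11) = -557056 / 13921875- 32768 * sqrt(2) / 2784375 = -0.06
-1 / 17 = -0.06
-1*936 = -936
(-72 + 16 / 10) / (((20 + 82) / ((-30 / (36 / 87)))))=2552 / 51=50.04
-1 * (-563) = 563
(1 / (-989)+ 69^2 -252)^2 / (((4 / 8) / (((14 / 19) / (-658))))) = -39772496720000 / 873462053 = -45534.32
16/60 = 4/15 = 0.27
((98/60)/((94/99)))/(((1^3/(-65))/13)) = -273273/188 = -1453.58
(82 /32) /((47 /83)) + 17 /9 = 43411 /6768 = 6.41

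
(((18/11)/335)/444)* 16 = 24/136345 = 0.00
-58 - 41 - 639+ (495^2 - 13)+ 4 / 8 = 488549 / 2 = 244274.50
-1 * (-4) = 4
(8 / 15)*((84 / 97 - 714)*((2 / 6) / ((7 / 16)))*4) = -562176 / 485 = -1159.13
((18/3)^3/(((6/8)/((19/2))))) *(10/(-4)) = -6840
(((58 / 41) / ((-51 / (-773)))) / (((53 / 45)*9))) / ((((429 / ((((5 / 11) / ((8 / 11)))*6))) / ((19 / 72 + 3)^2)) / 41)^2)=350382825629453125 / 11883328240582656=29.49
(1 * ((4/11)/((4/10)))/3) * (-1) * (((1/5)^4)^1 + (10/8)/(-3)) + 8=18283/2250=8.13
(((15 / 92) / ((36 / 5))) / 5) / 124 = 5 / 136896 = 0.00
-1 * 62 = -62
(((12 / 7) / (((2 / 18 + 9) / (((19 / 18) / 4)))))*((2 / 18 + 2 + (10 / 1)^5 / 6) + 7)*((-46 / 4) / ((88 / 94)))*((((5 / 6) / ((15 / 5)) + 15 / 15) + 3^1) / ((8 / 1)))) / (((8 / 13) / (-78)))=260474139731 / 377856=689347.63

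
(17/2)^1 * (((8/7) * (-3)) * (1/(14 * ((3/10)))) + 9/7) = 391/98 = 3.99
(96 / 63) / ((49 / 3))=32 / 343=0.09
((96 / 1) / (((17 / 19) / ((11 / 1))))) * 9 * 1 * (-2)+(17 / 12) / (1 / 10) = -2165467 / 102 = -21230.07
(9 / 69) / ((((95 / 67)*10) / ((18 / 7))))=0.02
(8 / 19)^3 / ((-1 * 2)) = -256 / 6859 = -0.04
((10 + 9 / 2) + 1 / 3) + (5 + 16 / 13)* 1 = 1643 / 78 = 21.06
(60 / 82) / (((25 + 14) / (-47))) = -0.88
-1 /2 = -0.50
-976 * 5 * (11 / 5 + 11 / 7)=-128832 / 7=-18404.57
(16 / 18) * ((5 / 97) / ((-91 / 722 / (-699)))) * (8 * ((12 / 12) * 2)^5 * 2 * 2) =6890536960 / 26481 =260206.83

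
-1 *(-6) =6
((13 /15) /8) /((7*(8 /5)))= 13 /1344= 0.01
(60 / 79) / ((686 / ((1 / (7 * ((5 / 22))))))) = 132 / 189679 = 0.00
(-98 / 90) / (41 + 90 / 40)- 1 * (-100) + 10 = 856154 / 7785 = 109.97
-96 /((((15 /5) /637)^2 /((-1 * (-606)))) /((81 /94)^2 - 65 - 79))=375748700925.94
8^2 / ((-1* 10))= -32 / 5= -6.40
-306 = -306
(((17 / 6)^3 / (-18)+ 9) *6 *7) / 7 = 30079 / 648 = 46.42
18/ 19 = 0.95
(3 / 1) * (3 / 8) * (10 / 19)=45 / 76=0.59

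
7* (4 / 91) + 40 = 524 / 13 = 40.31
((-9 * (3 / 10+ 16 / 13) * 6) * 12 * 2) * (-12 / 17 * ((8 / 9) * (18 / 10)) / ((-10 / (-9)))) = 55707264 / 27625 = 2016.55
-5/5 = -1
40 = 40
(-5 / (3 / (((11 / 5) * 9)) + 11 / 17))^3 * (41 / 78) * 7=-301620738375 / 333971456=-903.13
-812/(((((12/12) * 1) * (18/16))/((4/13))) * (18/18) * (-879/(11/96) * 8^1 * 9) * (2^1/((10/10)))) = 2233/11107044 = 0.00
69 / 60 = 23 / 20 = 1.15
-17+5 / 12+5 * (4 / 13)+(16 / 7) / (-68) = -279917 / 18564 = -15.08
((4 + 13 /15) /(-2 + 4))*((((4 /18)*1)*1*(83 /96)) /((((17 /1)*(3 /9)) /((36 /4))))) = 6059 /8160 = 0.74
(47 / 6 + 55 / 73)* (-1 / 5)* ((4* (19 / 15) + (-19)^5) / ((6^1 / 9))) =139688839249 / 21900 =6378485.81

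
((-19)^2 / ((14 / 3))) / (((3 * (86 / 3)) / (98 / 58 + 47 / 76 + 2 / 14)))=2.20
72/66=12/11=1.09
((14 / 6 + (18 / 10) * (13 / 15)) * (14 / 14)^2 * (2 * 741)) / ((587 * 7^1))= 144248 / 102725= 1.40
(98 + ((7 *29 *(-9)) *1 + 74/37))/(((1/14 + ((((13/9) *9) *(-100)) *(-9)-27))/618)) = -14942004/163423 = -91.43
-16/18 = -8/9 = -0.89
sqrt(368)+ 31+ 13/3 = 4 * sqrt(23)+ 106/3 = 54.52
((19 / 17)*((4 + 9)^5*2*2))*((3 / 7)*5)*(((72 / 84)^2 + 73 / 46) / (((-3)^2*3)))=369165491110 / 1207017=305849.45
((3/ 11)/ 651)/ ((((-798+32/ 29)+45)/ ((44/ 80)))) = -29/ 94633700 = -0.00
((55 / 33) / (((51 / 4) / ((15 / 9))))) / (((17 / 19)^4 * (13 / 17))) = 13032100 / 29315871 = 0.44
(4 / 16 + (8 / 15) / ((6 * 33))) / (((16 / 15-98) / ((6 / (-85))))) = 1501 / 8156940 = 0.00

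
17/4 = 4.25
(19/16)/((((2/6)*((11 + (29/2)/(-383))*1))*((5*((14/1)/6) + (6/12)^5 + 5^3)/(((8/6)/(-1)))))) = -116432/36731277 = -0.00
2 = 2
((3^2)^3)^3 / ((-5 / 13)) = -5036466357 / 5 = -1007293271.40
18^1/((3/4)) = 24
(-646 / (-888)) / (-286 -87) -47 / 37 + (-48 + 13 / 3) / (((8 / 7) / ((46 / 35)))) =-10658972 / 207015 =-51.49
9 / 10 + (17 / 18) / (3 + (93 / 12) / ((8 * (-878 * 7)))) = 758893 / 624690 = 1.21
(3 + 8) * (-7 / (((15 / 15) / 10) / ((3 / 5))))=-462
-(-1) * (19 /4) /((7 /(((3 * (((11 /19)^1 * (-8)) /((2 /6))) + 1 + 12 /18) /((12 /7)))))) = -2281 /144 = -15.84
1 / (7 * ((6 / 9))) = 3 / 14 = 0.21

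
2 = 2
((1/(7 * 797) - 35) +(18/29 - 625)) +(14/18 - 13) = -977931491/1456119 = -671.60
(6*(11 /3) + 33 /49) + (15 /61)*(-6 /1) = 63361 /2989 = 21.20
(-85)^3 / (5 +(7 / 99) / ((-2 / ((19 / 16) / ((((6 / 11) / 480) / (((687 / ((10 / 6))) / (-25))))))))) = -30706250 / 30707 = -999.98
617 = 617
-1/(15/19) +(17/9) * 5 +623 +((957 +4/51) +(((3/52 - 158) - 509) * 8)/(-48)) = 135205319/79560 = 1699.41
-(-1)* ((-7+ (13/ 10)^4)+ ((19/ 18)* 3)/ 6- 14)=-17.62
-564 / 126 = -94 / 21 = -4.48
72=72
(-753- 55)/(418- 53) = -808/365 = -2.21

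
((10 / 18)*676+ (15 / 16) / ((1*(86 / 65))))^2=21712384719025 / 153363456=141574.70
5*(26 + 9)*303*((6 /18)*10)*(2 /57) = 353500 /57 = 6201.75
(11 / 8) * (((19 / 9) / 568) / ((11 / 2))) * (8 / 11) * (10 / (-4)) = -95 / 56232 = -0.00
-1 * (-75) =75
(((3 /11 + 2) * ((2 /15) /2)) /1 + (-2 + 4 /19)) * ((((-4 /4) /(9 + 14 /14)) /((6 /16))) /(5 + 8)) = 0.03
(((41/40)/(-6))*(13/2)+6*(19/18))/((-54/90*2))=-2507/576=-4.35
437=437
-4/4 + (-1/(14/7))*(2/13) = -14/13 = -1.08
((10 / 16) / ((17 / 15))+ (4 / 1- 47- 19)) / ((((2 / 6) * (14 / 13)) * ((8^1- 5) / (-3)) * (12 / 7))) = 108641 / 1088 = 99.85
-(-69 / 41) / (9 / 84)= 15.71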